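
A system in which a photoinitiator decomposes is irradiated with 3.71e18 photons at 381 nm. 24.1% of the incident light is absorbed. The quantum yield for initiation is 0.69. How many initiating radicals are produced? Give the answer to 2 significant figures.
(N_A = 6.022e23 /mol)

Moles of photons: 3.71e18 / 6.022e23 = 6.161e-6 mol.
Photons absorbed: 0.241 × 6.161e-6 = 1.485e-6 mol.
Product: Φ × n_abs = 0.69 × 1.485e-6 = 1.025e-6 mol.
As a count: 1.025e-6 × 6.022e23 = 6.2e17.

6.2e17 initiating radicals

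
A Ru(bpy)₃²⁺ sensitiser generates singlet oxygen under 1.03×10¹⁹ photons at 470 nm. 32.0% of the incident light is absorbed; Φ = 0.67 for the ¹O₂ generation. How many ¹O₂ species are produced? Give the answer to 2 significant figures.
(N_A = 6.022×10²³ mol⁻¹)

2.2×10¹⁸ species

Moles of photons: 1.03×10¹⁹ / 6.022×10²³ = 1.710×10⁻⁵ mol.
Photons absorbed: 0.320 × 1.710×10⁻⁵ = 5.472×10⁻⁶ mol.
Product: Φ × n_abs = 0.67 × 5.472×10⁻⁶ = 3.666×10⁻⁶ mol.
As a count: 3.666×10⁻⁶ × 6.022×10²³ = 2.2×10¹⁸.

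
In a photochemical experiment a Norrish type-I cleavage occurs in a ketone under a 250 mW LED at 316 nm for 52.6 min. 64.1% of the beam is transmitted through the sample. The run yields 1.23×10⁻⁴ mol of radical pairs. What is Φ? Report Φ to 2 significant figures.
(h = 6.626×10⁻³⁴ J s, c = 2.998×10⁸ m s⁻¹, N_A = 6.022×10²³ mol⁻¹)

Photon energy at 316 nm: hc/λ = (6.626×10⁻³⁴)(2.998×10⁸)/(316×10⁻⁹) = 6.286×10⁻¹⁹ J.
Energy delivered: (250 mW)(3156 s) = 789.0 J.
Photons incident: 789.0 / 6.286×10⁻¹⁹ = 1.255×10²¹, i.e. 1.255×10²¹/6.022×10²³ = 0.002084 mol.
Fraction absorbed: 1 − 64.1/100 = 0.3590.
Photons absorbed: 0.3590 × 0.002084 = 7.482×10⁻⁴ mol.
Φ = 1.23×10⁻⁴ mol / 7.482×10⁻⁴ mol photons = 0.16.

Φ = 0.16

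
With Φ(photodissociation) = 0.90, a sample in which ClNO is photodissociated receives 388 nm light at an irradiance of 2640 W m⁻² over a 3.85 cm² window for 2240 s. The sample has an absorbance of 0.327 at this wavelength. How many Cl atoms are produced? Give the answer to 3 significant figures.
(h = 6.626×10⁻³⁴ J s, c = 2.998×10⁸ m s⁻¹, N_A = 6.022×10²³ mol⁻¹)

Photon energy at 388 nm: hc/λ = (6.626×10⁻³⁴)(2.998×10⁸)/(388×10⁻⁹) = 5.120×10⁻¹⁹ J.
Energy delivered: (2640 W m⁻²)(3.85×10⁻⁴ m²)(2240 s) = 2277 J.
Photons incident: 2277 / 5.120×10⁻¹⁹ = 4.447×10²¹, i.e. 4.447×10²¹/6.022×10²³ = 0.007385 mol.
Fraction absorbed: 1 − 10^(−0.327) = 0.5290.
Photons absorbed: 0.5290 × 0.007385 = 0.003907 mol.
Product: Φ × n_abs = 0.90 × 0.003907 = 0.003516 mol.
As a count: 0.003516 × 6.022×10²³ = 2.12×10²¹.

2.12×10²¹ atoms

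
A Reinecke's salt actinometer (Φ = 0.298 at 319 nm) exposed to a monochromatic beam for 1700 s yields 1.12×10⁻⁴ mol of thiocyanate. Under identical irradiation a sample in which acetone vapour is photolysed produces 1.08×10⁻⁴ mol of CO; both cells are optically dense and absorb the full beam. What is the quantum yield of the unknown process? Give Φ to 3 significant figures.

Photons absorbed by the actinometer: 1.12×10⁻⁴ / 0.298 = 3.758×10⁻⁴ mol.
Φ(unknown) = 1.08×10⁻⁴ / 3.758×10⁻⁴ = 0.287.

Φ = 0.287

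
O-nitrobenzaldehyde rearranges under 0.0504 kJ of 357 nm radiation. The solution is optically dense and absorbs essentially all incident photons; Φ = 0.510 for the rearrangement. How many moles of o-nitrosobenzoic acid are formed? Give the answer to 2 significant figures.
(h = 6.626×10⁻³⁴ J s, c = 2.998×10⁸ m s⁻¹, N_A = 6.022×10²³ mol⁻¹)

Photon energy at 357 nm: hc/λ = (6.626×10⁻³⁴)(2.998×10⁸)/(357×10⁻⁹) = 5.564×10⁻¹⁹ J.
Incident energy: 0.0504 kJ = 50.4 J.
Photons incident: 50.4 / 5.564×10⁻¹⁹ = 9.058×10¹⁹, i.e. 9.058×10¹⁹/6.022×10²³ = 1.504×10⁻⁴ mol.
Product: Φ × n_abs = 0.510 × 1.504×10⁻⁴ = 7.670×10⁻⁵ mol.

7.7×10⁻⁵ mol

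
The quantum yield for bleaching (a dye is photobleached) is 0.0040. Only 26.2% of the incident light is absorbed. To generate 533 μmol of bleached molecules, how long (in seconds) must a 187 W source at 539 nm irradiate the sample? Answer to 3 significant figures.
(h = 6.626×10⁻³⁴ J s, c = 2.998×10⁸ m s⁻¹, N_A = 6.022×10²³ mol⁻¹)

t ≈ 604 s

Product: 533 μmol = 5.33×10⁻⁴ mol.
Photons that must be absorbed: 5.33×10⁻⁴ / 0.0040 = 0.1333 mol.
Incident photons needed: 0.1333 / 0.262 = 0.5088 mol.
Photon energy: hc/λ = 3.685×10⁻¹⁹ J; per mole, 2.219×10⁵ J mol⁻¹.
Energy required: 0.5088 × 2.219×10⁵ = 1.129×10⁵ J.
Time: 1.129×10⁵ J / 187 W = 604 s.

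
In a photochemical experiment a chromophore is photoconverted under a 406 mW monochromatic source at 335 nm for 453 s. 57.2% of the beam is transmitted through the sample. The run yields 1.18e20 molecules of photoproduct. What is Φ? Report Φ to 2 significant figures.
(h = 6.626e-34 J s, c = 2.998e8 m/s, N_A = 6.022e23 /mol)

Product: 1.18e20 / 6.022e23 = 1.959e-4 mol.
Photon energy at 335 nm: hc/λ = (6.626e-34)(2.998e8)/(335e-9) = 5.930e-19 J.
Energy delivered: (406 mW)(453 s) = 183.9 J.
Photons incident: 183.9 / 5.930e-19 = 3.101e20, i.e. 3.101e20/6.022e23 = 5.149e-4 mol.
Fraction absorbed: 1 − 57.2/100 = 0.4280.
Photons absorbed: 0.4280 × 5.149e-4 = 2.204e-4 mol.
Φ = 1.959e-4 mol / 2.204e-4 mol photons = 0.89.

Φ = 0.89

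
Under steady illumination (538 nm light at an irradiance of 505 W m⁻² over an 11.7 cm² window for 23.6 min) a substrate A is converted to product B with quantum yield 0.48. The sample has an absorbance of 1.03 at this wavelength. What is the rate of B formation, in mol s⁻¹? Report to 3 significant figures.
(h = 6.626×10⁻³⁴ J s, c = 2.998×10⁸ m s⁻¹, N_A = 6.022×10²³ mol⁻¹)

1.16×10⁻⁶ mol s⁻¹

Photon energy at 538 nm: hc/λ = (6.626×10⁻³⁴)(2.998×10⁸)/(538×10⁻⁹) = 3.692×10⁻¹⁹ J.
Energy delivered: (505 W m⁻²)(11.7×10⁻⁴ m²)(1416 s) = 836.6 J.
Photons incident: 836.6 / 3.692×10⁻¹⁹ = 2.266×10²¹, i.e. 2.266×10²¹/6.022×10²³ = 0.003763 mol.
Fraction absorbed: 1 − 10^(−1.03) = 0.9067.
Photons absorbed: 0.9067 × 0.003763 = 0.003412 mol.
Product formed: 0.48 × 0.003412 = 0.001638 mol.
Rate: 0.001638 / 1416 s = 1.16×10⁻⁶ mol s⁻¹.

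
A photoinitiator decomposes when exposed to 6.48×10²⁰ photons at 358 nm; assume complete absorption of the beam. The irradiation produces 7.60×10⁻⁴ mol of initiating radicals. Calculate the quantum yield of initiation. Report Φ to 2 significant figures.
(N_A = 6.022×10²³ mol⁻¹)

Φ = 0.71

Moles of photons: 6.48×10²⁰ / 6.022×10²³ = 0.001076 mol.
Φ = 7.60×10⁻⁴ mol / 0.001076 mol photons = 0.71.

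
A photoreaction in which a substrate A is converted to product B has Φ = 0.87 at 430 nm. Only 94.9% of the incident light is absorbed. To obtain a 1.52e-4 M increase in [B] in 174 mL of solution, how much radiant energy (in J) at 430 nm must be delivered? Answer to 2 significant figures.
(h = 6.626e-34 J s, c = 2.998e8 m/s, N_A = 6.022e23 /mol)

8.9 J

Product: (1.52e-4 M)(0.174 L) = 2.645e-5 mol.
Photons that must be absorbed: 2.645e-5 / 0.87 = 3.040e-5 mol.
Incident photons needed: 3.040e-5 / 0.949 = 3.203e-5 mol.
Photon energy: hc/λ = 4.620e-19 J; per mole, 2.782e5 J mol⁻¹.
Energy required: 3.203e-5 × 2.782e5 = 8.9 J.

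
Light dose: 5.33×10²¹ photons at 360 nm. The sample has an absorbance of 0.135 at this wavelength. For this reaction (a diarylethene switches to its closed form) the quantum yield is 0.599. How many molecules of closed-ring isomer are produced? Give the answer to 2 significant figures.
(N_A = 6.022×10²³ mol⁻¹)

Moles of photons: 5.33×10²¹ / 6.022×10²³ = 0.008851 mol.
Fraction absorbed: 1 − 10^(−0.135) = 0.2672.
Photons absorbed: 0.2672 × 0.008851 = 0.002365 mol.
Product: Φ × n_abs = 0.599 × 0.002365 = 0.001417 mol.
As a count: 0.001417 × 6.022×10²³ = 8.5×10²⁰.

8.5×10²⁰ molecules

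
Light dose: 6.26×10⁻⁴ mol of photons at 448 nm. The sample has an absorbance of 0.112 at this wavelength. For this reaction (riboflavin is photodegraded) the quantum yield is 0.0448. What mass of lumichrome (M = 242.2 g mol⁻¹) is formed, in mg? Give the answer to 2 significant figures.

1.5 mg

Fraction absorbed: 1 − 10^(−0.112) = 0.2273.
Photons absorbed: 0.2273 × 6.26×10⁻⁴ = 1.423×10⁻⁴ mol.
Product: Φ × n_abs = 0.0448 × 1.423×10⁻⁴ = 6.375×10⁻⁶ mol.
Mass: 6.375×10⁻⁶ × 242.2 = 0.001544 g = 1.5 mg.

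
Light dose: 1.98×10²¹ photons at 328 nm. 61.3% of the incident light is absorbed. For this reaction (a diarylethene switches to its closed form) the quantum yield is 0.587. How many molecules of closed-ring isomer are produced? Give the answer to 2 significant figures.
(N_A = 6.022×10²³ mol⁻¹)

7.1×10²⁰ molecules

Moles of photons: 1.98×10²¹ / 6.022×10²³ = 0.003288 mol.
Photons absorbed: 0.613 × 0.003288 = 0.002016 mol.
Product: Φ × n_abs = 0.587 × 0.002016 = 0.001183 mol.
As a count: 0.001183 × 6.022×10²³ = 7.1×10²⁰.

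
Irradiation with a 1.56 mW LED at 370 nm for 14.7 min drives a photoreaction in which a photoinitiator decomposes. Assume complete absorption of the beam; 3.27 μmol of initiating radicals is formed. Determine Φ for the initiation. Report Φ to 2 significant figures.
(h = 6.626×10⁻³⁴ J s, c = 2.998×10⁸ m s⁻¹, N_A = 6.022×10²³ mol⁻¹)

Product: 3.27 μmol = 3.27×10⁻⁶ mol.
Photon energy at 370 nm: hc/λ = (6.626×10⁻³⁴)(2.998×10⁸)/(370×10⁻⁹) = 5.369×10⁻¹⁹ J.
Energy delivered: (1.56 mW)(882 s) = 1.376 J.
Photons incident: 1.376 / 5.369×10⁻¹⁹ = 2.563×10¹⁸, i.e. 2.563×10¹⁸/6.022×10²³ = 4.256×10⁻⁶ mol.
Φ = 3.27×10⁻⁶ mol / 4.256×10⁻⁶ mol photons = 0.77.

Φ = 0.77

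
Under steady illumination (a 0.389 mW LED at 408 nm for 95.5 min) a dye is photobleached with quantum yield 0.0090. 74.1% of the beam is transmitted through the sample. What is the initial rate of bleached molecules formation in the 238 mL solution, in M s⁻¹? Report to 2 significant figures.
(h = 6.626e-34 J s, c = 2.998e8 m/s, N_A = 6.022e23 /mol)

Photon energy at 408 nm: hc/λ = (6.626e-34)(2.998e8)/(408e-9) = 4.869e-19 J.
Energy delivered: (0.389 mW)(5730 s) = 2.229 J.
Photons incident: 2.229 / 4.869e-19 = 4.578e18, i.e. 4.578e18/6.022e23 = 7.602e-6 mol.
Fraction absorbed: 1 − 74.1/100 = 0.2590.
Photons absorbed: 0.2590 × 7.602e-6 = 1.969e-6 mol.
Product formed: 0.0090 × 1.969e-6 = 1.772e-8 mol.
Rate: 1.772e-8 mol / (5730 s × 0.238 L) = 1.3e-11 M s⁻¹.

1.3e-11 M s⁻¹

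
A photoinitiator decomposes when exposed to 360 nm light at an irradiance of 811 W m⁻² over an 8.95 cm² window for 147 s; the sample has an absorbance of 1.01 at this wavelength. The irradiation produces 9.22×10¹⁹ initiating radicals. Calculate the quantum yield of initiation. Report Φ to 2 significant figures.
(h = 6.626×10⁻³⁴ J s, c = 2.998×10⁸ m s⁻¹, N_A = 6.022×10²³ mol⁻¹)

Product: 9.22×10¹⁹ / 6.022×10²³ = 1.531×10⁻⁴ mol.
Photon energy at 360 nm: hc/λ = (6.626×10⁻³⁴)(2.998×10⁸)/(360×10⁻⁹) = 5.518×10⁻¹⁹ J.
Energy delivered: (811 W m⁻²)(8.95×10⁻⁴ m²)(147 s) = 106.7 J.
Photons incident: 106.7 / 5.518×10⁻¹⁹ = 1.934×10²⁰, i.e. 1.934×10²⁰/6.022×10²³ = 3.212×10⁻⁴ mol.
Fraction absorbed: 1 − 10^(−1.01) = 0.9023.
Photons absorbed: 0.9023 × 3.212×10⁻⁴ = 2.898×10⁻⁴ mol.
Φ = 1.531×10⁻⁴ mol / 2.898×10⁻⁴ mol photons = 0.53.

Φ = 0.53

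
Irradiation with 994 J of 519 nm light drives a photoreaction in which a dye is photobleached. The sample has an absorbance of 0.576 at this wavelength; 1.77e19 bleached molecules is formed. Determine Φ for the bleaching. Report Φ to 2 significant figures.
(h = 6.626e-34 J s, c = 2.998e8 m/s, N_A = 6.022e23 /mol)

Product: 1.77e19 / 6.022e23 = 2.939e-5 mol.
Photon energy at 519 nm: hc/λ = (6.626e-34)(2.998e8)/(519e-9) = 3.828e-19 J.
Photons incident: 994 / 3.828e-19 = 2.597e21, i.e. 2.597e21/6.022e23 = 0.004313 mol.
Fraction absorbed: 1 − 10^(−0.576) = 0.7345.
Photons absorbed: 0.7345 × 0.004313 = 0.003168 mol.
Φ = 2.939e-5 mol / 0.003168 mol photons = 0.0093.

Φ = 0.0093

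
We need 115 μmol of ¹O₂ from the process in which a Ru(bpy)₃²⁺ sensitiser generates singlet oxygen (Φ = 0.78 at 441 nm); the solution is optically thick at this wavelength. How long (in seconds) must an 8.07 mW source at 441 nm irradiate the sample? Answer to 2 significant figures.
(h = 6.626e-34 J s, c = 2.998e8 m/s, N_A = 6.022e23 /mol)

Product: 115 μmol = 1.15e-4 mol.
Photons that must be absorbed: 1.15e-4 / 0.78 = 1.474e-4 mol.
Photon energy: hc/λ = 4.504e-19 J; per mole, 2.712e5 J mol⁻¹.
Energy required: 1.474e-4 × 2.712e5 = 39.97 J.
Time: 39.97 J / 0.00807 W = 5000 s.

t ≈ 5000 s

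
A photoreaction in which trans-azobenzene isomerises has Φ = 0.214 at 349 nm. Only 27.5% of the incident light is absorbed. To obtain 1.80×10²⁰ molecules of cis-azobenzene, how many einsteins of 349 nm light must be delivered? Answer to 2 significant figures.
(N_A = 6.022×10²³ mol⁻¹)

Product: 1.80×10²⁰ / 6.022×10²³ = 2.989×10⁻⁴ mol.
Photons that must be absorbed: 2.989×10⁻⁴ / 0.214 = 0.001397 mol.
Incident photons needed: 0.001397 / 0.275 = 0.005080 mol.

0.0051 einstein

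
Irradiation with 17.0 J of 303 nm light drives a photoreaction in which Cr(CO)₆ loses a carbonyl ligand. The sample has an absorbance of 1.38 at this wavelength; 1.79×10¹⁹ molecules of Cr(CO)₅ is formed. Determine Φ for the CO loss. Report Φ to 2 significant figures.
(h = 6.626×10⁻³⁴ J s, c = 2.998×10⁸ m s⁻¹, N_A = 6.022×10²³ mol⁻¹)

Φ = 0.72

Product: 1.79×10¹⁹ / 6.022×10²³ = 2.972×10⁻⁵ mol.
Photon energy at 303 nm: hc/λ = (6.626×10⁻³⁴)(2.998×10⁸)/(303×10⁻⁹) = 6.556×10⁻¹⁹ J.
Photons incident: 17.0 / 6.556×10⁻¹⁹ = 2.593×10¹⁹, i.e. 2.593×10¹⁹/6.022×10²³ = 4.306×10⁻⁵ mol.
Fraction absorbed: 1 − 10^(−1.38) = 0.9583.
Photons absorbed: 0.9583 × 4.306×10⁻⁵ = 4.126×10⁻⁵ mol.
Φ = 2.972×10⁻⁵ mol / 4.126×10⁻⁵ mol photons = 0.72.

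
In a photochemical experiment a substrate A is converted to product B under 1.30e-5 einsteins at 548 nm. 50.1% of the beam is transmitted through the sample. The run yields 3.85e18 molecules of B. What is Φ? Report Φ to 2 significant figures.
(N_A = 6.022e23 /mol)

Φ = 0.99

Product: 3.85e18 / 6.022e23 = 6.393e-6 mol.
Fraction absorbed: 1 − 50.1/100 = 0.4990.
Photons absorbed: 0.4990 × 1.30e-5 = 6.487e-6 mol.
Φ = 6.393e-6 mol / 6.487e-6 mol photons = 0.99.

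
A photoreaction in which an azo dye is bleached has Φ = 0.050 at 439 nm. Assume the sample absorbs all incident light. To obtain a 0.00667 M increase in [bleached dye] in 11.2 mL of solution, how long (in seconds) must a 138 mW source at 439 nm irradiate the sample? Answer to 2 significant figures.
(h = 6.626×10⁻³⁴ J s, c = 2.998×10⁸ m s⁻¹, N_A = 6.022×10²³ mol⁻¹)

t ≈ 3000 s

Product: (0.00667 M)(0.0112 L) = 7.470×10⁻⁵ mol.
Photons that must be absorbed: 7.470×10⁻⁵ / 0.050 = 0.001494 mol.
Photon energy: hc/λ = 4.525×10⁻¹⁹ J; per mole, 2.725×10⁵ J mol⁻¹.
Energy required: 0.001494 × 2.725×10⁵ = 407.1 J.
Time: 407.1 J / 0.138 W = 3000 s.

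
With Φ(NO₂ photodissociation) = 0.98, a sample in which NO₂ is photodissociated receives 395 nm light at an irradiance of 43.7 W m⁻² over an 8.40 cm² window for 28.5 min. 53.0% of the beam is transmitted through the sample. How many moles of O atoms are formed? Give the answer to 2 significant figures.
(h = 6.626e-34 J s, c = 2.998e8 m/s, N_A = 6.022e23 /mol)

Photon energy at 395 nm: hc/λ = (6.626e-34)(2.998e8)/(395e-9) = 5.029e-19 J.
Energy delivered: (43.7 W m⁻²)(8.40e-4 m²)(1710 s) = 62.77 J.
Photons incident: 62.77 / 5.029e-19 = 1.248e20, i.e. 1.248e20/6.022e23 = 2.072e-4 mol.
Fraction absorbed: 1 − 53.0/100 = 0.4700.
Photons absorbed: 0.4700 × 2.072e-4 = 9.738e-5 mol.
Product: Φ × n_abs = 0.98 × 9.738e-5 = 9.543e-5 mol.

9.5e-5 mol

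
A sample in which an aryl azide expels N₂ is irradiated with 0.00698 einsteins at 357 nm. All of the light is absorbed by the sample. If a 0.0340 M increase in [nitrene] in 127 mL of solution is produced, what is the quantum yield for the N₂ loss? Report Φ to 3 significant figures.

Φ = 0.619

Product: (0.0340 M)(0.127 L) = 0.004318 mol.
Φ = 0.004318 mol / 0.00698 mol photons = 0.619.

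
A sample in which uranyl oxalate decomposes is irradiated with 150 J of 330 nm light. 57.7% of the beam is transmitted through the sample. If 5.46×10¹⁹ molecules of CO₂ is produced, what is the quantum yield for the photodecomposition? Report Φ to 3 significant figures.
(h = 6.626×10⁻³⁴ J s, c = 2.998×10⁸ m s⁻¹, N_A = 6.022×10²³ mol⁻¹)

Product: 5.46×10¹⁹ / 6.022×10²³ = 9.067×10⁻⁵ mol.
Photon energy at 330 nm: hc/λ = (6.626×10⁻³⁴)(2.998×10⁸)/(330×10⁻⁹) = 6.020×10⁻¹⁹ J.
Photons incident: 150 / 6.020×10⁻¹⁹ = 2.492×10²⁰, i.e. 2.492×10²⁰/6.022×10²³ = 4.138×10⁻⁴ mol.
Fraction absorbed: 1 − 57.7/100 = 0.4230.
Photons absorbed: 0.4230 × 4.138×10⁻⁴ = 1.750×10⁻⁴ mol.
Φ = 9.067×10⁻⁵ mol / 1.750×10⁻⁴ mol photons = 0.518.

Φ = 0.518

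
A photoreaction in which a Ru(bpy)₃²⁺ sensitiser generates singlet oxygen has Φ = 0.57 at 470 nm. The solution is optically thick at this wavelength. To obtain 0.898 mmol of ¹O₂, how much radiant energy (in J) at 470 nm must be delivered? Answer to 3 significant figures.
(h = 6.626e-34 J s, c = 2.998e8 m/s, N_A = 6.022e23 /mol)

401 J

Product: 0.898 mmol = 8.98e-4 mol.
Photons that must be absorbed: 8.98e-4 / 0.57 = 0.001575 mol.
Photon energy: hc/λ = 4.227e-19 J; per mole, 2.545e5 J mol⁻¹.
Energy required: 0.001575 × 2.545e5 = 401 J.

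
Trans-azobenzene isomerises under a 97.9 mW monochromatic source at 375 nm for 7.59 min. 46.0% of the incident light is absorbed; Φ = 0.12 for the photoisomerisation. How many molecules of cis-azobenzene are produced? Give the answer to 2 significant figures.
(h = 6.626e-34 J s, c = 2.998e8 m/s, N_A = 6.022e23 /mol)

Photon energy at 375 nm: hc/λ = (6.626e-34)(2.998e8)/(375e-9) = 5.297e-19 J.
Energy delivered: (97.9 mW)(455.4 s) = 44.58 J.
Photons incident: 44.58 / 5.297e-19 = 8.416e19, i.e. 8.416e19/6.022e23 = 1.398e-4 mol.
Photons absorbed: 0.460 × 1.398e-4 = 6.431e-5 mol.
Product: Φ × n_abs = 0.12 × 6.431e-5 = 7.717e-6 mol.
As a count: 7.717e-6 × 6.022e23 = 4.6e18.

4.6e18 molecules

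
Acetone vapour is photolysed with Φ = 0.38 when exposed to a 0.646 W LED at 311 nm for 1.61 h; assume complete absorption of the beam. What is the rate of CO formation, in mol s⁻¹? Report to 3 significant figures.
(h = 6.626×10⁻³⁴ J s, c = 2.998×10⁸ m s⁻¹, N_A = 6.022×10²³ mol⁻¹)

6.38×10⁻⁷ mol s⁻¹

Photon energy at 311 nm: hc/λ = (6.626×10⁻³⁴)(2.998×10⁸)/(311×10⁻⁹) = 6.387×10⁻¹⁹ J.
Energy delivered: (0.646 W)(5796 s) = 3744 J.
Photons incident: 3744 / 6.387×10⁻¹⁹ = 5.862×10²¹, i.e. 5.862×10²¹/6.022×10²³ = 0.009734 mol.
Product formed: 0.38 × 0.009734 = 0.003699 mol.
Rate: 0.003699 / 5796 s = 6.38×10⁻⁷ mol s⁻¹.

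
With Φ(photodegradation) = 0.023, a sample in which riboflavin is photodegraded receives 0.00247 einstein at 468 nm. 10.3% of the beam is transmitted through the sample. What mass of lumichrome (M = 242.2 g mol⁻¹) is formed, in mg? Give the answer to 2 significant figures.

12 mg

Fraction absorbed: 1 − 10.3/100 = 0.8970.
Photons absorbed: 0.8970 × 0.00247 = 0.002216 mol.
Product: Φ × n_abs = 0.023 × 0.002216 = 5.097×10⁻⁵ mol.
Mass: 5.097×10⁻⁵ × 242.2 = 0.01234 g = 12 mg.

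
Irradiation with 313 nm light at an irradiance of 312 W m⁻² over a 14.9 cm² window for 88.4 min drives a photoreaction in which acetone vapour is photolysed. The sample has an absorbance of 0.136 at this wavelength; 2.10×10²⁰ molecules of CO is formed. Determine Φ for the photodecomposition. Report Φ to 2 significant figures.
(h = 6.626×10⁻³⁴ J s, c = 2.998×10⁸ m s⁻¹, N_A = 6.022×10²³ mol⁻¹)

Φ = 0.20

Product: 2.10×10²⁰ / 6.022×10²³ = 3.487×10⁻⁴ mol.
Photon energy at 313 nm: hc/λ = (6.626×10⁻³⁴)(2.998×10⁸)/(313×10⁻⁹) = 6.347×10⁻¹⁹ J.
Energy delivered: (312 W m⁻²)(14.9×10⁻⁴ m²)(5304 s) = 2466 J.
Photons incident: 2466 / 6.347×10⁻¹⁹ = 3.885×10²¹, i.e. 3.885×10²¹/6.022×10²³ = 0.006451 mol.
Fraction absorbed: 1 − 10^(−0.136) = 0.2689.
Photons absorbed: 0.2689 × 0.006451 = 0.001735 mol.
Φ = 3.487×10⁻⁴ mol / 0.001735 mol photons = 0.20.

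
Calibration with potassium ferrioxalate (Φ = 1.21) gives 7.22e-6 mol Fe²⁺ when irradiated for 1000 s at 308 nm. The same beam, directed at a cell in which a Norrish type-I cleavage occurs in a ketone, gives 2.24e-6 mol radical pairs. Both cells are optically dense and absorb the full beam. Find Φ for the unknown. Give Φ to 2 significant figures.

Φ = 0.38

Photons absorbed by the actinometer: 7.22e-6 / 1.21 = 5.967e-6 mol.
Φ(unknown) = 2.24e-6 / 5.967e-6 = 0.38.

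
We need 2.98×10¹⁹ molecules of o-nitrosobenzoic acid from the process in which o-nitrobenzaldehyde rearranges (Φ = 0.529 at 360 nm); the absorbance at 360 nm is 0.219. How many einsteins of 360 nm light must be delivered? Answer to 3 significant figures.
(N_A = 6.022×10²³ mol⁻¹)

Product: 2.98×10¹⁹ / 6.022×10²³ = 4.949×10⁻⁵ mol.
Photons that must be absorbed: 4.949×10⁻⁵ / 0.529 = 9.355×10⁻⁵ mol.
Fraction absorbed: 1 − 10^(−0.219) = 0.3961.
Incident photons needed: 9.355×10⁻⁵ / 0.3961 = 2.362×10⁻⁴ mol.

2.36×10⁻⁴ einstein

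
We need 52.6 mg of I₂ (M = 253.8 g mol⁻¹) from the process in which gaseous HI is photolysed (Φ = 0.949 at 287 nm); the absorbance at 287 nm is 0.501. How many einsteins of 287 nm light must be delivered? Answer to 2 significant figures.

Product: 52.6 mg / 253.8 g mol⁻¹ = 2.072×10⁻⁴ mol.
Photons that must be absorbed: 2.072×10⁻⁴ / 0.949 = 2.183×10⁻⁴ mol.
Fraction absorbed: 1 − 10^(−0.501) = 0.6845.
Incident photons needed: 2.183×10⁻⁴ / 0.6845 = 3.189×10⁻⁴ mol.

3.2×10⁻⁴ einstein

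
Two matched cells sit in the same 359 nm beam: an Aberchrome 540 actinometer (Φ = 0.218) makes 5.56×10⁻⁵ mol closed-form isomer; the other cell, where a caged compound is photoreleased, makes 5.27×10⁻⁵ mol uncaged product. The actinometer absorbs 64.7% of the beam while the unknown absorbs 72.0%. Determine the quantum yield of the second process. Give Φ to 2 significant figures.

Φ = 0.19

Photons absorbed by the actinometer: 5.56×10⁻⁵ / 0.218 = 2.550×10⁻⁴ mol.
Incident flux: 2.550×10⁻⁴ / 0.647 = 3.941×10⁻⁴ einstein.
Absorbed by unknown: 0.720 × 3.941×10⁻⁴ = 2.838×10⁻⁴ mol.
Φ(unknown) = 5.27×10⁻⁵ / 2.838×10⁻⁴ = 0.19.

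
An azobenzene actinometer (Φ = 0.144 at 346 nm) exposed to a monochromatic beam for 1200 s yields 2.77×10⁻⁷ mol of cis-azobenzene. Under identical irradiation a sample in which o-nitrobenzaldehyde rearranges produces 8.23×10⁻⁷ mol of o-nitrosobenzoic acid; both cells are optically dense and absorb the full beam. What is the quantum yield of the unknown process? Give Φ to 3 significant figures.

Photons absorbed by the actinometer: 2.77×10⁻⁷ / 0.144 = 1.924×10⁻⁶ mol.
Φ(unknown) = 8.23×10⁻⁷ / 1.924×10⁻⁶ = 0.428.

Φ = 0.428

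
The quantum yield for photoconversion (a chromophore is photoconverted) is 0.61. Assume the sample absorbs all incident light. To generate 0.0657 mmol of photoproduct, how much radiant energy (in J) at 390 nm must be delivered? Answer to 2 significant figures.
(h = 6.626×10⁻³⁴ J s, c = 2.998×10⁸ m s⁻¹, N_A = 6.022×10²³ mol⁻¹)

Product: 0.0657 mmol = 6.57×10⁻⁵ mol.
Photons that must be absorbed: 6.57×10⁻⁵ / 0.61 = 1.077×10⁻⁴ mol.
Photon energy: hc/λ = 5.094×10⁻¹⁹ J; per mole, 3.068×10⁵ J mol⁻¹.
Energy required: 1.077×10⁻⁴ × 3.068×10⁵ = 33 J.

33 J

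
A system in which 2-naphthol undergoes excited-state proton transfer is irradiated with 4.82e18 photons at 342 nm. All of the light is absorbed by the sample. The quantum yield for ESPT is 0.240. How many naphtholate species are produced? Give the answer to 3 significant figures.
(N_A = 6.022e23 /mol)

1.16e18 species

Moles of photons: 4.82e18 / 6.022e23 = 8.004e-6 mol.
Product: Φ × n_abs = 0.240 × 8.004e-6 = 1.921e-6 mol.
As a count: 1.921e-6 × 6.022e23 = 1.16e18.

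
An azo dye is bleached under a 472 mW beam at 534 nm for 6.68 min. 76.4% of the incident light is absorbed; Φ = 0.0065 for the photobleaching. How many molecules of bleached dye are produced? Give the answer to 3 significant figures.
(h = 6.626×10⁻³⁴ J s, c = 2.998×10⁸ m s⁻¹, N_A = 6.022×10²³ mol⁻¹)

Photon energy at 534 nm: hc/λ = (6.626×10⁻³⁴)(2.998×10⁸)/(534×10⁻⁹) = 3.720×10⁻¹⁹ J.
Energy delivered: (472 mW)(400.8 s) = 189.2 J.
Photons incident: 189.2 / 3.720×10⁻¹⁹ = 5.086×10²⁰, i.e. 5.086×10²⁰/6.022×10²³ = 8.446×10⁻⁴ mol.
Photons absorbed: 0.764 × 8.446×10⁻⁴ = 6.453×10⁻⁴ mol.
Product: Φ × n_abs = 0.0065 × 6.453×10⁻⁴ = 4.194×10⁻⁶ mol.
As a count: 4.194×10⁻⁶ × 6.022×10²³ = 2.53×10¹⁸.

2.53×10¹⁸ molecules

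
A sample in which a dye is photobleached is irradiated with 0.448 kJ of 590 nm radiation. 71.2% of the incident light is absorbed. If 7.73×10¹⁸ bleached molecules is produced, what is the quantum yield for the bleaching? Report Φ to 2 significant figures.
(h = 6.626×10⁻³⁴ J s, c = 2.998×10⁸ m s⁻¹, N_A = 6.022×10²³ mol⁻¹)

Φ = 0.0082

Product: 7.73×10¹⁸ / 6.022×10²³ = 1.284×10⁻⁵ mol.
Photon energy at 590 nm: hc/λ = (6.626×10⁻³⁴)(2.998×10⁸)/(590×10⁻⁹) = 3.367×10⁻¹⁹ J.
Incident energy: 0.448 kJ = 448 J.
Photons incident: 448 / 3.367×10⁻¹⁹ = 1.331×10²¹, i.e. 1.331×10²¹/6.022×10²³ = 0.002210 mol.
Photons absorbed: 0.712 × 0.002210 = 0.001574 mol.
Φ = 1.284×10⁻⁵ mol / 0.001574 mol photons = 0.0082.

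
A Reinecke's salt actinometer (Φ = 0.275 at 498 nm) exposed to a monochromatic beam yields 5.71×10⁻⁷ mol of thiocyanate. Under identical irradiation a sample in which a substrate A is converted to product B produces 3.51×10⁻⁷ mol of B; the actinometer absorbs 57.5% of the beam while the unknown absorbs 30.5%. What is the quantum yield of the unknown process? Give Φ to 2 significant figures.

Photons absorbed by the actinometer: 5.71×10⁻⁷ / 0.275 = 2.076×10⁻⁶ mol.
Incident flux: 2.076×10⁻⁶ / 0.575 = 3.610×10⁻⁶ einstein.
Absorbed by unknown: 0.305 × 3.610×10⁻⁶ = 1.101×10⁻⁶ mol.
Φ(unknown) = 3.51×10⁻⁷ / 1.101×10⁻⁶ = 0.32.

Φ = 0.32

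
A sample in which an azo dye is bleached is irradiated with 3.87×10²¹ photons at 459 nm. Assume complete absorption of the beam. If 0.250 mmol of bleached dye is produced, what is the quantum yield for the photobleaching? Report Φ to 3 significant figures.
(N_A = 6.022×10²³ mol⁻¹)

Product: 0.250 mmol = 2.50×10⁻⁴ mol.
Moles of photons: 3.87×10²¹ / 6.022×10²³ = 0.006426 mol.
Φ = 2.50×10⁻⁴ mol / 0.006426 mol photons = 0.0389.

Φ = 0.0389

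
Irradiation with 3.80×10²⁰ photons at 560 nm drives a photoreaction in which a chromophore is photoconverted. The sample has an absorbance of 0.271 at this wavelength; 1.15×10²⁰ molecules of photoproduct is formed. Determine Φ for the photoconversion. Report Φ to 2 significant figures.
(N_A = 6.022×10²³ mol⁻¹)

Product: 1.15×10²⁰ / 6.022×10²³ = 1.910×10⁻⁴ mol.
Moles of photons: 3.80×10²⁰ / 6.022×10²³ = 6.310×10⁻⁴ mol.
Fraction absorbed: 1 − 10^(−0.271) = 0.4642.
Photons absorbed: 0.4642 × 6.310×10⁻⁴ = 2.929×10⁻⁴ mol.
Φ = 1.910×10⁻⁴ mol / 2.929×10⁻⁴ mol photons = 0.65.

Φ = 0.65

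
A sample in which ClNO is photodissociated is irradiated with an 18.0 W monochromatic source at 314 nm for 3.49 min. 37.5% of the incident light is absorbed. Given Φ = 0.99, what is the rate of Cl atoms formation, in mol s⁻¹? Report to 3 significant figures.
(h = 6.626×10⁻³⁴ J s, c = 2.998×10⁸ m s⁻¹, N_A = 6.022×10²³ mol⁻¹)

1.75×10⁻⁵ mol s⁻¹

Photon energy at 314 nm: hc/λ = (6.626×10⁻³⁴)(2.998×10⁸)/(314×10⁻⁹) = 6.326×10⁻¹⁹ J.
Energy delivered: (18.0 W)(209.4 s) = 3769 J.
Photons incident: 3769 / 6.326×10⁻¹⁹ = 5.958×10²¹, i.e. 5.958×10²¹/6.022×10²³ = 0.009894 mol.
Photons absorbed: 0.375 × 0.009894 = 0.003710 mol.
Product formed: 0.99 × 0.003710 = 0.003673 mol.
Rate: 0.003673 / 209.4 s = 1.75×10⁻⁵ mol s⁻¹.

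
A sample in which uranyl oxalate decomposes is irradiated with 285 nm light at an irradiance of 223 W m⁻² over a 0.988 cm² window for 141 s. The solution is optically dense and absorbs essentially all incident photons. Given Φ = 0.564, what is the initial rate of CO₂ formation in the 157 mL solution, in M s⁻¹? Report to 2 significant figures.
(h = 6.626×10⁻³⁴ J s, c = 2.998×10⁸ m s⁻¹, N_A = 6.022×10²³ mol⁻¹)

1.9×10⁻⁷ M s⁻¹

Photon energy at 285 nm: hc/λ = (6.626×10⁻³⁴)(2.998×10⁸)/(285×10⁻⁹) = 6.970×10⁻¹⁹ J.
Energy delivered: (223 W m⁻²)(0.988×10⁻⁴ m²)(141 s) = 3.107 J.
Photons incident: 3.107 / 6.970×10⁻¹⁹ = 4.458×10¹⁸, i.e. 4.458×10¹⁸/6.022×10²³ = 7.403×10⁻⁶ mol.
Product formed: 0.564 × 7.403×10⁻⁶ = 4.175×10⁻⁶ mol.
Rate: 4.175×10⁻⁶ mol / (141 s × 0.157 L) = 1.9×10⁻⁷ M s⁻¹.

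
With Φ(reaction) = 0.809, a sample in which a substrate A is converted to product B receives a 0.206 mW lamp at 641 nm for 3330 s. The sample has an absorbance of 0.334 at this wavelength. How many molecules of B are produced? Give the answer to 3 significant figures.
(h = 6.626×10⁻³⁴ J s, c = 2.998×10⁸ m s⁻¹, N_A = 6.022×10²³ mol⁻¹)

9.61×10¹⁷ molecules

Photon energy at 641 nm: hc/λ = (6.626×10⁻³⁴)(2.998×10⁸)/(641×10⁻⁹) = 3.099×10⁻¹⁹ J.
Energy delivered: (0.206 mW)(3330 s) = 0.6860 J.
Photons incident: 0.6860 / 3.099×10⁻¹⁹ = 2.214×10¹⁸, i.e. 2.214×10¹⁸/6.022×10²³ = 3.677×10⁻⁶ mol.
Fraction absorbed: 1 − 10^(−0.334) = 0.5366.
Photons absorbed: 0.5366 × 3.677×10⁻⁶ = 1.973×10⁻⁶ mol.
Product: Φ × n_abs = 0.809 × 1.973×10⁻⁶ = 1.596×10⁻⁶ mol.
As a count: 1.596×10⁻⁶ × 6.022×10²³ = 9.61×10¹⁷.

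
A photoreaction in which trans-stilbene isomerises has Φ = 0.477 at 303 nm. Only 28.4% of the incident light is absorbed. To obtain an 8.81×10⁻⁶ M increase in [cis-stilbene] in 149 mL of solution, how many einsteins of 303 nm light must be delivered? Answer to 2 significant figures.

9.7×10⁻⁶ einstein

Product: (8.81×10⁻⁶ M)(0.149 L) = 1.313×10⁻⁶ mol.
Photons that must be absorbed: 1.313×10⁻⁶ / 0.477 = 2.753×10⁻⁶ mol.
Incident photons needed: 2.753×10⁻⁶ / 0.284 = 9.694×10⁻⁶ mol.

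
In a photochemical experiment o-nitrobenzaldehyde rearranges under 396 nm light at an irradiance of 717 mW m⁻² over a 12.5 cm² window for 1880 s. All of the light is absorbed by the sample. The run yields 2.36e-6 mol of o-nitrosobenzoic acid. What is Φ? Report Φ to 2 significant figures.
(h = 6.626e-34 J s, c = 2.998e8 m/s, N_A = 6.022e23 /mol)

Photon energy at 396 nm: hc/λ = (6.626e-34)(2.998e8)/(396e-9) = 5.016e-19 J.
Energy delivered: (717 mW m⁻²)(12.5e-4 m²)(1880 s) = 1.685 J.
Photons incident: 1.685 / 5.016e-19 = 3.359e18, i.e. 3.359e18/6.022e23 = 5.578e-6 mol.
Φ = 2.36e-6 mol / 5.578e-6 mol photons = 0.42.

Φ = 0.42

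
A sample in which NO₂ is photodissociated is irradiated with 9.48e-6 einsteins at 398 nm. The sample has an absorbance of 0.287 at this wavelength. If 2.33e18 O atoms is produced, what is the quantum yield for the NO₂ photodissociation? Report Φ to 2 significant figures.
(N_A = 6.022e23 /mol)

Product: 2.33e18 / 6.022e23 = 3.869e-6 mol.
Fraction absorbed: 1 − 10^(−0.287) = 0.4836.
Photons absorbed: 0.4836 × 9.48e-6 = 4.585e-6 mol.
Φ = 3.869e-6 mol / 4.585e-6 mol photons = 0.84.

Φ = 0.84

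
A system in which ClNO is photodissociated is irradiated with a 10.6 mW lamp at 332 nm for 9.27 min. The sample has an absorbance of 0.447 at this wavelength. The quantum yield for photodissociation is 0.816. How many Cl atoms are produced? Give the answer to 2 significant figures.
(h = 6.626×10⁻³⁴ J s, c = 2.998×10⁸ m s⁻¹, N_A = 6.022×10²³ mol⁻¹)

Photon energy at 332 nm: hc/λ = (6.626×10⁻³⁴)(2.998×10⁸)/(332×10⁻⁹) = 5.983×10⁻¹⁹ J.
Energy delivered: (10.6 mW)(556.2 s) = 5.896 J.
Photons incident: 5.896 / 5.983×10⁻¹⁹ = 9.855×10¹⁸, i.e. 9.855×10¹⁸/6.022×10²³ = 1.636×10⁻⁵ mol.
Fraction absorbed: 1 − 10^(−0.447) = 0.6427.
Photons absorbed: 0.6427 × 1.636×10⁻⁵ = 1.051×10⁻⁵ mol.
Product: Φ × n_abs = 0.816 × 1.051×10⁻⁵ = 8.576×10⁻⁶ mol.
As a count: 8.576×10⁻⁶ × 6.022×10²³ = 5.2×10¹⁸.

5.2×10¹⁸ atoms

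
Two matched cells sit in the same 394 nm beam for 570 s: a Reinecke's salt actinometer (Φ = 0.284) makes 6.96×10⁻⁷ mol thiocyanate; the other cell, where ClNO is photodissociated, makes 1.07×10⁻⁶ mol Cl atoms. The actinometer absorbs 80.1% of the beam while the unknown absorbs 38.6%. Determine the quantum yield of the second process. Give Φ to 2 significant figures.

Φ = 0.91

Photons absorbed by the actinometer: 6.96×10⁻⁷ / 0.284 = 2.451×10⁻⁶ mol.
Incident flux: 2.451×10⁻⁶ / 0.801 = 3.060×10⁻⁶ einstein.
Absorbed by unknown: 0.386 × 3.060×10⁻⁶ = 1.181×10⁻⁶ mol.
Φ(unknown) = 1.07×10⁻⁶ / 1.181×10⁻⁶ = 0.91.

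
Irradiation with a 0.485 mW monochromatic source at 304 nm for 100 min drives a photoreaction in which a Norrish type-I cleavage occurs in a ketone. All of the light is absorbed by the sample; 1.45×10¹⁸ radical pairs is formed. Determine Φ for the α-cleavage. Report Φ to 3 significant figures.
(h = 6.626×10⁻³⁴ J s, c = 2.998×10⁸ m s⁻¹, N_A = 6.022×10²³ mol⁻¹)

Φ = 0.326

Product: 1.45×10¹⁸ / 6.022×10²³ = 2.408×10⁻⁶ mol.
Photon energy at 304 nm: hc/λ = (6.626×10⁻³⁴)(2.998×10⁸)/(304×10⁻⁹) = 6.534×10⁻¹⁹ J.
Energy delivered: (0.485 mW)(6000 s) = 2.910 J.
Photons incident: 2.910 / 6.534×10⁻¹⁹ = 4.454×10¹⁸, i.e. 4.454×10¹⁸/6.022×10²³ = 7.396×10⁻⁶ mol.
Φ = 2.408×10⁻⁶ mol / 7.396×10⁻⁶ mol photons = 0.326.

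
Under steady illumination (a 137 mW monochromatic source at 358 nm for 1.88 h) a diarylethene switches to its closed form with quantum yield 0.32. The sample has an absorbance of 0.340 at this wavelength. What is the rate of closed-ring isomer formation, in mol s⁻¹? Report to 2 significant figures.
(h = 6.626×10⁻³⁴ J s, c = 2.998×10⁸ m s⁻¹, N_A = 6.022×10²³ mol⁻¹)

7.1×10⁻⁸ mol s⁻¹

Photon energy at 358 nm: hc/λ = (6.626×10⁻³⁴)(2.998×10⁸)/(358×10⁻⁹) = 5.549×10⁻¹⁹ J.
Energy delivered: (137 mW)(6768 s) = 927.2 J.
Photons incident: 927.2 / 5.549×10⁻¹⁹ = 1.671×10²¹, i.e. 1.671×10²¹/6.022×10²³ = 0.002775 mol.
Fraction absorbed: 1 − 10^(−0.340) = 0.5429.
Photons absorbed: 0.5429 × 0.002775 = 0.001507 mol.
Product formed: 0.32 × 0.001507 = 4.822×10⁻⁴ mol.
Rate: 4.822×10⁻⁴ / 6768 s = 7.1×10⁻⁸ mol s⁻¹.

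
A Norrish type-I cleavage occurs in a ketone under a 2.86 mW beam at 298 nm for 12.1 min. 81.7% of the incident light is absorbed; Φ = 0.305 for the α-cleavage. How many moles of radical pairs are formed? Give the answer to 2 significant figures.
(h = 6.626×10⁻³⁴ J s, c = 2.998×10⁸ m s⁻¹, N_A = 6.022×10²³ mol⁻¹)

1.3×10⁻⁶ mol

Photon energy at 298 nm: hc/λ = (6.626×10⁻³⁴)(2.998×10⁸)/(298×10⁻⁹) = 6.666×10⁻¹⁹ J.
Energy delivered: (2.86 mW)(726 s) = 2.076 J.
Photons incident: 2.076 / 6.666×10⁻¹⁹ = 3.114×10¹⁸, i.e. 3.114×10¹⁸/6.022×10²³ = 5.171×10⁻⁶ mol.
Photons absorbed: 0.817 × 5.171×10⁻⁶ = 4.225×10⁻⁶ mol.
Product: Φ × n_abs = 0.305 × 4.225×10⁻⁶ = 1.289×10⁻⁶ mol.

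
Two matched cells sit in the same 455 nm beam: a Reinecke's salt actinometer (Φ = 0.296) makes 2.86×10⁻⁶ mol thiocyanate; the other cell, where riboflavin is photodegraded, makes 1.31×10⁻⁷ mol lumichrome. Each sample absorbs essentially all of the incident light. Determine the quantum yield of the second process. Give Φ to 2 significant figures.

Photons absorbed by the actinometer: 2.86×10⁻⁶ / 0.296 = 9.662×10⁻⁶ mol.
Φ(unknown) = 1.31×10⁻⁷ / 9.662×10⁻⁶ = 0.014.

Φ = 0.014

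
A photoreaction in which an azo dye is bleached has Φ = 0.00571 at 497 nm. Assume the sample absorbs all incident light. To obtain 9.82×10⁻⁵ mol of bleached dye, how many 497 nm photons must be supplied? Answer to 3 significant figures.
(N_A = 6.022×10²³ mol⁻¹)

Photons that must be absorbed: 9.82×10⁻⁵ / 0.00571 = 0.01720 mol.
Photon count: 0.01720 × 6.022×10²³ = 1.04×10²².

1.04×10²² photons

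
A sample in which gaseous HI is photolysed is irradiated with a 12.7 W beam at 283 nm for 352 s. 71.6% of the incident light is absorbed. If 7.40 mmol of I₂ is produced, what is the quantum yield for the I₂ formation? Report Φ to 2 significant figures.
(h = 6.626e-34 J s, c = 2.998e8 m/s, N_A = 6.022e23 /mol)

Φ = 0.98

Product: 7.40 mmol = 0.00740 mol.
Photon energy at 283 nm: hc/λ = (6.626e-34)(2.998e8)/(283e-9) = 7.019e-19 J.
Energy delivered: (12.7 W)(352 s) = 4470 J.
Photons incident: 4470 / 7.019e-19 = 6.368e21, i.e. 6.368e21/6.022e23 = 0.01057 mol.
Photons absorbed: 0.716 × 0.01057 = 0.007568 mol.
Φ = 0.00740 mol / 0.007568 mol photons = 0.98.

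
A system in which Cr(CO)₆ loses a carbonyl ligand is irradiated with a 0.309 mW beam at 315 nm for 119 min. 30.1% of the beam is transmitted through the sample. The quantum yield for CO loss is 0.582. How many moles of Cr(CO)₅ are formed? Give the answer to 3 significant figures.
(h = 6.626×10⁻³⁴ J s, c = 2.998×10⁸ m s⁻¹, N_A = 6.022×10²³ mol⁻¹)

Photon energy at 315 nm: hc/λ = (6.626×10⁻³⁴)(2.998×10⁸)/(315×10⁻⁹) = 6.306×10⁻¹⁹ J.
Energy delivered: (0.309 mW)(7140 s) = 2.206 J.
Photons incident: 2.206 / 6.306×10⁻¹⁹ = 3.498×10¹⁸, i.e. 3.498×10¹⁸/6.022×10²³ = 5.809×10⁻⁶ mol.
Fraction absorbed: 1 − 30.1/100 = 0.6990.
Photons absorbed: 0.6990 × 5.809×10⁻⁶ = 4.060×10⁻⁶ mol.
Product: Φ × n_abs = 0.582 × 4.060×10⁻⁶ = 2.363×10⁻⁶ mol.

2.36×10⁻⁶ mol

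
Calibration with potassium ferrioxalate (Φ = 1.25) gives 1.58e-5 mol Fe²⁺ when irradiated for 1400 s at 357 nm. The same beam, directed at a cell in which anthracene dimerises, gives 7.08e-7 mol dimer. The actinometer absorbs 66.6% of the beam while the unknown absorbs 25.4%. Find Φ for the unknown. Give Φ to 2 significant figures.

Photons absorbed by the actinometer: 1.58e-5 / 1.25 = 1.264e-5 mol.
Incident flux: 1.264e-5 / 0.666 = 1.898e-5 einstein.
Absorbed by unknown: 0.254 × 1.898e-5 = 4.821e-6 mol.
Φ(unknown) = 7.08e-7 / 4.821e-6 = 0.15.

Φ = 0.15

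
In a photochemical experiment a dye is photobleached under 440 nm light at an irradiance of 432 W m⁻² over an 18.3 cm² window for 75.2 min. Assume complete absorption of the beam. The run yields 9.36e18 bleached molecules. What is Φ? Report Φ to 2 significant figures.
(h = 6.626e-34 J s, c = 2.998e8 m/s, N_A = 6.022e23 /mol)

Product: 9.36e18 / 6.022e23 = 1.554e-5 mol.
Photon energy at 440 nm: hc/λ = (6.626e-34)(2.998e8)/(440e-9) = 4.515e-19 J.
Energy delivered: (432 W m⁻²)(18.3e-4 m²)(4512 s) = 3567 J.
Photons incident: 3567 / 4.515e-19 = 7.900e21, i.e. 7.900e21/6.022e23 = 0.01312 mol.
Φ = 1.554e-5 mol / 0.01312 mol photons = 0.0012.

Φ = 0.0012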